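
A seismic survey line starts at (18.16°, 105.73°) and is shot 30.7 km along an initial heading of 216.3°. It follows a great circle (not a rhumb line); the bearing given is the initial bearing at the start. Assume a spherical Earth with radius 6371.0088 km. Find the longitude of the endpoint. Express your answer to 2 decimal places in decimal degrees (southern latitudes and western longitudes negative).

longitude 105.56°

Central angle δ = d/R = 0.004819 rad.
With φ₁ = 18.16° = 0.316952 rad and θ = 216.3° = 3.775147 rad:
Destination latitude: φ₂ = arcsin( sin φ₁ cos δ + cos φ₁ sin δ cos θ ) = arcsin(0.307978) = 17.94°.
Δλ = atan2( sin θ sin δ cos φ₁ , cos δ − sin φ₁ sin φ₂ ) = atan2(-0.002711, 0.904000) = -0.002998 rad = -0.17°.
λ₂ = λ₁ + Δλ = 105.56°.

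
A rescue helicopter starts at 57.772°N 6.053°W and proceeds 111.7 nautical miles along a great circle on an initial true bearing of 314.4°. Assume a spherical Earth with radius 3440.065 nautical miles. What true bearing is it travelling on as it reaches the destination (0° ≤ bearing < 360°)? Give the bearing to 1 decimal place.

final bearing 312.2°

The arc subtends δ = 111.7/3440.065 = 0.032470 rad at the centre.
With φ₁ = 57.772° = 1.008312 rad and θ = 314.4° = 5.487315 rad:
sin φ₂ = sin φ₁ cos δ + cos φ₁ sin δ cos θ = (0.845933)(0.999473) + (0.533290)(0.032465)(0.699663) = 0.857600
φ₂ = asin(0.857600) = 1.030585 rad = 59.048°.
Then Δλ = atan2(-0.012370, 0.274001) = -0.045114 rad, from sin θ sin δ cos φ₁ over cos δ − sin φ₁ sin φ₂.
Hence λ₂ = -6.053° + -2.585° = -8.638°.
The forward bearing on arrival equals the back-azimuth from the destination plus 180°.
Back-azimuth from P₂ (59.0°, -8.6°) to P₁ (57.8°, -6.1°), with Δλ' = λ₁ − λ₂ = 2.6°: atan2( sin Δλ' cos φ₁ , cos φ₂ sin φ₁ − sin φ₂ cos φ₁ cos Δλ' ) = 132.2°.
Final bearing = (132.2° + 180°) mod 360° = 312.2°.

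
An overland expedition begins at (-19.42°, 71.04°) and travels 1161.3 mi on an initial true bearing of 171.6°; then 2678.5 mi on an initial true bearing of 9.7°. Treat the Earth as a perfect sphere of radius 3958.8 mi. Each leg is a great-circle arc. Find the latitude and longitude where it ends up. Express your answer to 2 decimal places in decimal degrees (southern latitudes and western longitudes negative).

latitude 2.33°, longitude 80.09°

Apply the spherical direct solution leg by leg, carrying full precision between legs.
Leg 1: from (-19.42°, 71.04°), δ = 1161.3/3958.8 = 0.293346 rad, θ = 171.6° → φ = -36.02°, λ = 74.03°.
Leg 2: from (-36.02°, 74.03°), δ = 2678.5/3958.8 = 0.676594 rad, θ = 9.7° → φ = 2.33°, λ = 80.09°.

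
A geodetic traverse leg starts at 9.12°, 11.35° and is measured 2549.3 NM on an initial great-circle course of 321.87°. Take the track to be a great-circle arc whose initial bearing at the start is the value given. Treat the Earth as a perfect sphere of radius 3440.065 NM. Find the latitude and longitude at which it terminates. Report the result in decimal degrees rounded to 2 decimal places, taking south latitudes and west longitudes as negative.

δ = 2549.3/3440.065 = 0.741062 rad (42.4597°).
Converting: φ₁ = 0.159174 rad, θ = 5.617691 rad.
Destination latitude: φ₂ = arcsin( sin φ₁ cos δ + cos φ₁ sin δ cos θ ) = arcsin(0.641242) = 39.88°.
Δλ = atan2( sin θ sin δ cos φ₁ , cos δ − sin φ₁ sin φ₂ ) = atan2(-0.411552, 0.636114) = -0.574249 rad = -32.90°.
λ₂ = λ₁ + Δλ = -21.55°.

latitude 39.88°, longitude -21.55°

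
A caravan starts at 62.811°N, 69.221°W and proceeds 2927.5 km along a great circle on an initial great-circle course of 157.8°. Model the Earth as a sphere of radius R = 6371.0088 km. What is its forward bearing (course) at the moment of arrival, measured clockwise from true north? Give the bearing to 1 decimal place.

final bearing 167.4°

Central angle δ = d/R = 0.459503 rad.
With φ₁ = 62.811° = 1.096259 rad and θ = 157.8° = 2.754130 rad:
Destination latitude: φ₂ = arcsin( sin φ₁ cos δ + cos φ₁ sin δ cos θ ) = arcsin(0.609612) = 37.561°.
Δλ = atan2( sin θ sin δ cos φ₁ , cos δ − sin φ₁ sin φ₂ ) = atan2(0.076569, 0.354020) = 0.213003 rad = 12.204°.
Hence λ₂ = -69.221° + 12.204° = -57.017°.
The forward bearing on arrival equals the back-azimuth from the destination plus 180°.
Back-azimuth from P₂ (37.6°, -57.0°) to P₁ (62.8°, -69.2°), with Δλ' = λ₁ − λ₂ = -12.2°: atan2( sin Δλ' cos φ₁ , cos φ₂ sin φ₁ − sin φ₂ cos φ₁ cos Δλ' ) = 347.4°.
Final bearing = (347.4° + 180°) mod 360° = 167.4°.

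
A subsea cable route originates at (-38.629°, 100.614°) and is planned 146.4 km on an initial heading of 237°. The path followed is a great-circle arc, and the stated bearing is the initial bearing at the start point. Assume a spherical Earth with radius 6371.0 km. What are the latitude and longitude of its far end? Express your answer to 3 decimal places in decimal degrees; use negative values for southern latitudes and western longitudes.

Central angle δ = d/R = 0.022979 rad.
With φ₁ = -38.629° = -0.674203 rad and θ = 237° = 4.136430 rad:
Applying the spherical law of cosines for sides, sin φ₂ = sin φ₁ cos δ + cos φ₁ sin δ cos θ = -0.633886, so φ₂ = -39.337°.
Then Δλ = atan2(-0.015054, 0.604016) = -0.024918 rad, from sin θ sin δ cos φ₁ over cos δ − sin φ₁ sin φ₂.
λ₂ = 100.614° + -1.428° = 99.186°.

latitude -39.337°, longitude 99.186°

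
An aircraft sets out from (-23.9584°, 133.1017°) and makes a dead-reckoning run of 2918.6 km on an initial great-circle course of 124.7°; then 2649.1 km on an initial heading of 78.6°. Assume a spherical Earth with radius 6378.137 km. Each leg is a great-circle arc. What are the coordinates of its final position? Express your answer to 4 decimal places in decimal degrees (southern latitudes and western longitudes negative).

Apply the spherical direct solution leg by leg, carrying full precision between legs.
Leg 1: from (-23.9584°, 133.1017°), δ = 2918.6/6378.137 = 0.457594 rad, θ = 124.7° → φ = -36.4506°, λ = 159.9451°.
Leg 2: from (-36.4506°, 159.9451°), δ = 2649.1/6378.137 = 0.415341 rad, θ = 78.6° → φ = -28.6503°, λ = -173.2645°.

latitude -28.6503°, longitude -173.2645°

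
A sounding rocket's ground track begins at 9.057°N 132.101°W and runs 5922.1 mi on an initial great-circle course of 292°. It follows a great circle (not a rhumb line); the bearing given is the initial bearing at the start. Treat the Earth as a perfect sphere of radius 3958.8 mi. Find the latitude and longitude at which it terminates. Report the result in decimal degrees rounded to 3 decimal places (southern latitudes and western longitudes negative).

The arc subtends δ = 5922.1/3958.8 = 1.495933 rad at the centre.
Converting: φ₁ = 0.158074 rad, θ = 5.096361 rad.
Destination latitude: φ₂ = arcsin( sin φ₁ cos δ + cos φ₁ sin δ cos θ ) = arcsin(0.380674) = 22.375°.
Δλ = atan2( sin θ sin δ cos φ₁ , cos δ − sin φ₁ sin φ₂ ) = atan2(-0.913059, 0.014869) = -1.554513 rad = -89.067°.
λ₂ = -132.101° + -89.067° = -221.168°, normalized to (−180°, 180°] → 138.832°.

latitude 22.375°, longitude 138.832°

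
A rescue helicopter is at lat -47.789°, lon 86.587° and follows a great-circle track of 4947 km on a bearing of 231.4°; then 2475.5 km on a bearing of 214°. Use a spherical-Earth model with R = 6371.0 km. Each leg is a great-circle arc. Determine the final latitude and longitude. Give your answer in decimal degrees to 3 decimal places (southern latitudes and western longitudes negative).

latitude -69.993°, longitude -25.823°

Apply the spherical direct solution leg by leg, carrying full precision between legs.
Leg 1: from (-47.789°, 86.587°), δ = 4947/6371 = 0.776487 rad, θ = 231.4° → φ = -55.298°, λ = 12.435°.
Leg 2: from (-55.298°, 12.435°), δ = 2475.5/6371 = 0.388558 rad, θ = 214° → φ = -69.993°, λ = -25.823°.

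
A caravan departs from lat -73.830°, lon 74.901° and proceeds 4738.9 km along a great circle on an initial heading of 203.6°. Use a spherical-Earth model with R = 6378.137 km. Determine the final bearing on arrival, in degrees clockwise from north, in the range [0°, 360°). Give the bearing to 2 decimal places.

Central angle δ = d/R = 0.742991 rad.
With φ₁ = -73.830° = -1.288577 rad and θ = 203.6° = 3.553490 rad:
Applying the spherical law of cosines for sides, sin φ₂ = sin φ₁ cos δ + cos φ₁ sin δ cos θ = -0.879953, so φ₂ = -61.637°.
Then Δλ = atan2(-0.075424, -0.108693) = -2.534962 rad, from sin θ sin δ cos φ₁ over cos δ − sin φ₁ sin φ₂.
λ₂ = λ₁ + Δλ = -70.342°.
The forward bearing on arrival equals the back-azimuth from the destination plus 180°.
Back-azimuth from P₂ (-61.64°, -70.34°) to P₁ (-73.83°, 74.90°), with Δλ' = λ₁ − λ₂ = 145.24°: atan2( sin Δλ' cos φ₁ , cos φ₂ sin φ₁ − sin φ₂ cos φ₁ cos Δλ' ) = 166.43°.
Final bearing = (166.43° + 180°) mod 360° = 346.43°.

final bearing 346.43°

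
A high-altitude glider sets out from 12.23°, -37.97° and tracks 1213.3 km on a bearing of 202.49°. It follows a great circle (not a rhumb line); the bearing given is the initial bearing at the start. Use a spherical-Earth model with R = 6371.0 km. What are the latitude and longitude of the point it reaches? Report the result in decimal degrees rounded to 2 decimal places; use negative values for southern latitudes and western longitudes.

The arc subtends δ = 1213.3/6371 = 0.190441 rad at the centre.
Converting: φ₁ = 0.213454 rad, θ = 3.534117 rad.
sin φ₂ = sin φ₁ cos δ + cos φ₁ sin δ cos θ = (0.211837)(0.981921) + (0.977305)(0.189292)(-0.923946) = 0.037080
φ₂ = asin(0.037080) = 0.037089 rad = 2.13°.
Then Δλ = atan2(-0.070765, 0.974066) = -0.072522 rad, from sin θ sin δ cos φ₁ over cos δ − sin φ₁ sin φ₂.
Hence λ₂ = -37.97° + -4.16° = -42.13°.

latitude 2.13°, longitude -42.13°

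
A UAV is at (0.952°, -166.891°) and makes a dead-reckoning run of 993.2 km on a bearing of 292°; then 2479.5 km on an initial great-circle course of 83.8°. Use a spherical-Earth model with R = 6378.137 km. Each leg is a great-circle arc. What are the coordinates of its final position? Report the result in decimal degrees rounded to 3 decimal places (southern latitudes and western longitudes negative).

latitude 6.302°, longitude -152.904°

Apply the spherical direct solution leg by leg, carrying full precision between legs.
Leg 1: from (0.952°, -166.891°), δ = 993.2/6378.137 = 0.155719 rad, θ = 292° → φ = 4.273°, λ = -175.182°.
Leg 2: from (4.273°, -175.182°), δ = 2479.5/6378.137 = 0.388750 rad, θ = 83.8° → φ = 6.302°, λ = -152.904°.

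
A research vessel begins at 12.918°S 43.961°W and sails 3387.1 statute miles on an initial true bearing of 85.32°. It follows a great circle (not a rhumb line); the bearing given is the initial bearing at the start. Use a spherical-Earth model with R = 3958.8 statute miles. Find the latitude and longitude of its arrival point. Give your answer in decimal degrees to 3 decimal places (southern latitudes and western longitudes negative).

latitude -4.966°, longitude 5.088°

Angular distance δ = d/R = 3387.1 / 3958.8 = 0.855588 rad.
Converting: φ₁ = -0.225462 rad, θ = 1.489115 rad.
Applying the spherical law of cosines for sides, sin φ₂ = sin φ₁ cos δ + cos φ₁ sin δ cos θ = -0.086564, so φ₂ = -4.966°.
Δλ = atan2( sin θ sin δ cos φ₁ , cos δ − sin φ₁ sin φ₂ ) = atan2(0.733396, 0.636423) = 0.856073 rad = 49.049°.
λ₂ = -43.961° + 49.049° = 5.088°.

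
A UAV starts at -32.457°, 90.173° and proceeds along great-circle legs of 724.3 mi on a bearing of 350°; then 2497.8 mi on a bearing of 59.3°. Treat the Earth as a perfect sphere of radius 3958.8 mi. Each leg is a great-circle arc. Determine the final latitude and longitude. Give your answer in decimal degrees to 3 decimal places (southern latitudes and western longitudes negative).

latitude -1.434°, longitude 118.709°

Apply the spherical direct solution leg by leg, carrying full precision between legs.
Leg 1: from (-32.457°, 90.173°), δ = 724.3/3958.8 = 0.182959 rad, θ = 350° → φ = -22.118°, λ = 88.219°.
Leg 2: from (-22.118°, 88.219°), δ = 2497.8/3958.8 = 0.630949 rad, θ = 59.3° → φ = -1.434°, λ = 118.709°.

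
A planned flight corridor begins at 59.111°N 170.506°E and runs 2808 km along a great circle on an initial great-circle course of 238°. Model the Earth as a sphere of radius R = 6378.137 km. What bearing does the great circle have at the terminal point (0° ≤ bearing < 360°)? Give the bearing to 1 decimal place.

final bearing 215.4°

δ = 2808/6378.137 = 0.440254 rad (25.2247°).
Start latitude φ₁ = 1.031682 rad; initial bearing θ = 4.153884 rad.
Destination latitude: φ₂ = arcsin( sin φ₁ cos δ + cos φ₁ sin δ cos θ ) = arcsin(0.660393) = 41.330°.
Then Δλ = atan2(-0.185540, 0.337918) = -0.502129 rad, from sin θ sin δ cos φ₁ over cos δ − sin φ₁ sin φ₂.
Hence λ₂ = 170.506° + -28.770° = 141.736°.
The forward bearing on arrival equals the back-azimuth from the destination plus 180°.
Back-azimuth from P₂ (41.3°, 141.7°) to P₁ (59.1°, 170.5°), with Δλ' = λ₁ − λ₂ = 28.8°: atan2( sin Δλ' cos φ₁ , cos φ₂ sin φ₁ − sin φ₂ cos φ₁ cos Δλ' ) = 35.4°.
Final bearing = (35.4° + 180°) mod 360° = 215.4°.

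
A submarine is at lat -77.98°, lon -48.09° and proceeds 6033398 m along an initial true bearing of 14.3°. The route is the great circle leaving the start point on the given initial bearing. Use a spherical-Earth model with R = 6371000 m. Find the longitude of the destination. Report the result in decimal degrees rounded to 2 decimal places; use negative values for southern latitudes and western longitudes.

Central angle δ = d/R = 0.947010 rad.
With φ₁ = -77.98° = -1.361008 rad and θ = 14.3° = 0.249582 rad:
Destination latitude: φ₂ = arcsin( sin φ₁ cos δ + cos φ₁ sin δ cos θ ) = arcsin(-0.407510) = -24.05°.
Δλ = atan2( sin θ sin δ cos φ₁ , cos δ − sin φ₁ sin φ₂ ) = atan2(0.041751, 0.185537) = 0.221341 rad = 12.68°.
Hence λ₂ = -48.09° + 12.68° = -35.41°.

longitude -35.41°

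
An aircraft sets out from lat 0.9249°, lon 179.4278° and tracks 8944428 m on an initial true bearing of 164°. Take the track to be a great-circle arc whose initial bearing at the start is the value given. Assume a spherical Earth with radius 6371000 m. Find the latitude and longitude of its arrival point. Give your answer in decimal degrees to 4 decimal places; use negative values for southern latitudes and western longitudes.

latitude -70.9274°, longitude -124.2868°

δ = 8944428/6371000 = 1.403928 rad (80.4392°).
Converting: φ₁ = 0.016143 rad, θ = 2.862340 rad.
sin φ₂ = sin φ₁ cos δ + cos φ₁ sin δ cos θ = (0.016142)(0.166095) + (0.999870)(0.986110)(-0.961262) = -0.945105
φ₂ = asin(-0.945105) = -1.237916 rad = -70.9274°.
For the longitude increment, Δλ = atan2( sin θ sin δ cos φ₁, cos δ − sin φ₁ sin φ₂ ) = atan2(0.271773, 0.181350) = 56.2854°.
λ₂ = 179.4278° + 56.2854° = 235.7132°, normalized to (−180°, 180°] → -124.2868°.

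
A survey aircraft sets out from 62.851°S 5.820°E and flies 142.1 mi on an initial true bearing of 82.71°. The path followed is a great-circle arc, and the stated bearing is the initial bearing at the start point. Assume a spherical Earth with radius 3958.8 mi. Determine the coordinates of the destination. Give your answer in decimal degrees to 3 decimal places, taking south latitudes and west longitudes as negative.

latitude -62.520°, longitude 10.244°

Angular distance δ = d/R = 142.1 / 3958.8 = 0.035895 rad.
Converting: φ₁ = -1.096957 rad, θ = 1.443562 rad.
Destination latitude: φ₂ = arcsin( sin φ₁ cos δ + cos φ₁ sin δ cos θ ) = arcsin(-0.887172) = -62.520°.
Δλ = atan2( sin θ sin δ cos φ₁ , cos δ − sin φ₁ sin φ₂ ) = atan2(0.016243, 0.209930) = 0.077220 rad = 4.424°.
Hence λ₂ = 5.820° + 4.424° = 10.244°.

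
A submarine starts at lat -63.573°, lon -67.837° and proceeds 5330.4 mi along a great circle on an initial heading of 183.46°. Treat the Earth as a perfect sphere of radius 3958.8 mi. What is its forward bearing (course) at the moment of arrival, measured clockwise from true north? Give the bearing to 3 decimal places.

The arc subtends δ = 5330.4/3958.8 = 1.346469 rad at the centre.
Start latitude φ₁ = -1.109558 rad; initial bearing θ = 3.201981 rad.
Destination latitude: φ₂ = arcsin( sin φ₁ cos δ + cos φ₁ sin δ cos θ ) = arcsin(-0.632320) = -39.222°.
For the longitude increment, Δλ = atan2( sin θ sin δ cos φ₁, cos δ − sin φ₁ sin φ₂ ) = atan2(-0.026187, -0.343793) = -175.644°.
λ₂ = -67.837° + -175.644° = -243.481°, normalized to (−180°, 180°] → 116.519°.
The forward bearing on arrival equals the back-azimuth from the destination plus 180°.
Back-azimuth from P₂ (-39.222°, 116.519°) to P₁ (-63.573°, -67.837°), with Δλ' = λ₁ − λ₂ = -184.356°: atan2( sin Δλ' cos φ₁ , cos φ₂ sin φ₁ − sin φ₂ cos φ₁ cos Δλ' ) = 178.013°.
Final bearing = (178.013° + 180°) mod 360° = 358.013°.

final bearing 358.013°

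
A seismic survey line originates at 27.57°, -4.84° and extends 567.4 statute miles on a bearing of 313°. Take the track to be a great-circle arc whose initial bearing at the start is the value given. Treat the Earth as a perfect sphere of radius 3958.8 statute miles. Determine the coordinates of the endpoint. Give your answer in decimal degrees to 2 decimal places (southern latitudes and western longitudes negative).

The arc subtends δ = 567.4/3958.8 = 0.143326 rad at the centre.
Start latitude φ₁ = 0.481187 rad; initial bearing θ = 5.462881 rad.
sin φ₂ = sin φ₁ cos δ + cos φ₁ sin δ cos θ = (0.462832)(0.989746) + (0.886446)(0.142836)(0.681998) = 0.544438
φ₂ = asin(0.544438) = 0.575720 rad = 32.99°.
For the longitude increment, Δλ = atan2( sin θ sin δ cos φ₁, cos δ − sin φ₁ sin φ₂ ) = atan2(-0.092601, 0.737763) = -7.15°.
λ₂ = λ₁ + Δλ = -11.99°.

latitude 32.99°, longitude -11.99°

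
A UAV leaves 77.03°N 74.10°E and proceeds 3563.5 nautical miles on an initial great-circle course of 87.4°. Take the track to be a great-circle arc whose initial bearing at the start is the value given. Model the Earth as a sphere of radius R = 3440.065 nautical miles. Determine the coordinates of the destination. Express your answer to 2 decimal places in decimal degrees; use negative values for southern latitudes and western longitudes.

latitude 30.37°, longitude 159.02°

δ = 3563.5/3440.065 = 1.035882 rad (59.3516°).
Converting: φ₁ = 1.344427 rad, θ = 1.525418 rad.
Applying the spherical law of cosines for sides, sin φ₂ = sin φ₁ cos δ + cos φ₁ sin δ cos θ = 0.505521, so φ₂ = 30.37°.
Δλ = atan2( sin θ sin δ cos φ₁ , cos δ − sin φ₁ sin φ₂ ) = atan2(0.192890, 0.017143) = 1.482154 rad = 84.92°.
λ₂ = λ₁ + Δλ = 159.02°.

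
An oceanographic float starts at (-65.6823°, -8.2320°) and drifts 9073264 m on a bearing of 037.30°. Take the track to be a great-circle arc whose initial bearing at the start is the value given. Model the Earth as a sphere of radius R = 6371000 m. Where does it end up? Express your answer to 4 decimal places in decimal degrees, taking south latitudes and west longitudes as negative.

The arc subtends δ = 9073264/6371000 = 1.424151 rad at the centre.
Start latitude φ₁ = -1.146372 rad; initial bearing θ = 0.651008 rad.
Applying the spherical law of cosines for sides, sin φ₂ = sin φ₁ cos δ + cos φ₁ sin δ cos θ = 0.190901, so φ₂ = 11.0053°.
Then Δλ = atan2(0.246865, 0.320084) = 0.656964 rad, from sin θ sin δ cos φ₁ over cos δ − sin φ₁ sin φ₂.
λ₂ = λ₁ + Δλ = 29.4093°.

latitude 11.0053°, longitude 29.4093°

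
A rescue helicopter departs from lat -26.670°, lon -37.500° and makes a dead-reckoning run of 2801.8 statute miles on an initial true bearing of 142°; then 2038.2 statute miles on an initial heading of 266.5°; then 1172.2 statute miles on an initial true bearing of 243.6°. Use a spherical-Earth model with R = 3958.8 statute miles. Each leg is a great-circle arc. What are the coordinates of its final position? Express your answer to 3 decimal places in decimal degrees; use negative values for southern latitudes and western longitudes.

Apply the spherical direct solution leg by leg, carrying full precision between legs.
Leg 1: from (-26.670°, -37.500°), δ = 2801.8/3958.8 = 0.707740 rad, θ = 142° → φ = -53.020°, λ = 4.212°.
Leg 2: from (-53.020°, 4.212°), δ = 2038.2/3958.8 = 0.514853 rad, θ = 266.5° → φ = -45.510°, λ = -40.323°.
Leg 3: from (-45.510°, -40.323°), δ = 1172.2/3958.8 = 0.296100 rad, θ = 243.6° → φ = -50.646°, λ = -64.664°.

latitude -50.646°, longitude -64.664°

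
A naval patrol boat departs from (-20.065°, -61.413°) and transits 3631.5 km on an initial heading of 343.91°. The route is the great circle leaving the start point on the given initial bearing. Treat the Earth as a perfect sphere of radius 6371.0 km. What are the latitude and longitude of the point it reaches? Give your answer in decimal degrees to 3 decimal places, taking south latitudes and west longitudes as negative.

Angular distance δ = d/R = 3631.5 / 6371 = 0.570005 rad.
Start latitude φ₁ = -0.350200 rad; initial bearing θ = 6.002362 rad.
sin φ₂ = sin φ₁ cos δ + cos φ₁ sin δ cos θ = (-0.343086)(0.841898) + (0.939304)(0.539636)(0.960828) = 0.198183
φ₂ = asin(0.198183) = 0.199504 rad = 11.431°.
Then Δλ = atan2(-0.140481, 0.909892) = -0.153183 rad, from sin θ sin δ cos φ₁ over cos δ − sin φ₁ sin φ₂.
λ₂ = -61.413° + -8.777° = -70.190°.

latitude 11.431°, longitude -70.190°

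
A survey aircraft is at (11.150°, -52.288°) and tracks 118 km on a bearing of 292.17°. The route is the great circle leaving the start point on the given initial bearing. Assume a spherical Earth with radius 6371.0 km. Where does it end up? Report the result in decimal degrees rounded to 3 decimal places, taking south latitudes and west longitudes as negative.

Central angle δ = d/R = 0.018521 rad.
With φ₁ = 11.150° = 0.194604 rad and θ = 292.17° = 5.099328 rad:
Destination latitude: φ₂ = arcsin( sin φ₁ cos δ + cos φ₁ sin δ cos θ ) = arcsin(0.200202) = 11.549°.
Δλ = atan2( sin θ sin δ cos φ₁ , cos δ − sin φ₁ sin φ₂ ) = atan2(-0.016827, 0.961114) = -0.017506 rad = -1.003°.
Hence λ₂ = -52.288° + -1.003° = -53.291°.

latitude 11.549°, longitude -53.291°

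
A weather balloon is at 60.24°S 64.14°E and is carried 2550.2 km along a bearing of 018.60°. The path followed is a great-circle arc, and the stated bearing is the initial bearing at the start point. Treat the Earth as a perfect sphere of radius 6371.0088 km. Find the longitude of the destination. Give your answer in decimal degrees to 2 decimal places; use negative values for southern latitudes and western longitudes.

Central angle δ = d/R = 0.400282 rad.
Start latitude φ₁ = -1.051386 rad; initial bearing θ = 0.324631 rad.
Applying the spherical law of cosines for sides, sin φ₂ = sin φ₁ cos δ + cos φ₁ sin δ cos θ = -0.616168, so φ₂ = -38.04°.
Δλ = atan2( sin θ sin δ cos φ₁ , cos δ − sin φ₁ sin φ₂ ) = atan2(0.061694, 0.386048) = 0.158470 rad = 9.08°.
Hence λ₂ = 64.14° + 9.08° = 73.22°.

longitude 73.22°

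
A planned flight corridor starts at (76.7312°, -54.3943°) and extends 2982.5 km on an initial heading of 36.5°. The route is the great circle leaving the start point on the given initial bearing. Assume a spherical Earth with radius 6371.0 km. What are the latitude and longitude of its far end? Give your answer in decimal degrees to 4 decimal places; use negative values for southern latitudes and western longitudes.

latitude 72.1455°, longitude 64.5134°

Central angle δ = d/R = 0.468137 rad.
Converting: φ₁ = 1.339212 rad, θ = 0.637045 rad.
Applying the spherical law of cosines for sides, sin φ₂ = sin φ₁ cos δ + cos φ₁ sin δ cos θ = 0.951838, so φ₂ = 72.1455°.
For the longitude increment, Δλ = atan2( sin θ sin δ cos φ₁, cos δ − sin φ₁ sin φ₂ ) = atan2(0.061603, -0.034017) = 118.9077°.
Hence λ₂ = -54.3943° + 118.9077° = 64.5134°.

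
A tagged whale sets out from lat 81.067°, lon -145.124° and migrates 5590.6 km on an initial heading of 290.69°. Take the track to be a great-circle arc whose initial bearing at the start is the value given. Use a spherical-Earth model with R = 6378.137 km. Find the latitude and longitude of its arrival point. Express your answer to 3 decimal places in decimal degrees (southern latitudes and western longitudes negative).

The arc subtends δ = 5590.6/6378.137 = 0.876526 rad at the centre.
Start latitude φ₁ = 1.414886 rad; initial bearing θ = 5.073498 rad.
sin φ₂ = sin φ₁ cos δ + cos φ₁ sin δ cos θ = (0.987871)(0.639825) + (0.155279)(0.768520)(0.353312) = 0.674227
φ₂ = asin(0.674227) = 0.739918 rad = 42.394°.
For the longitude increment, Δλ = atan2( sin θ sin δ cos φ₁, cos δ − sin φ₁ sin φ₂ ) = atan2(-0.111639, -0.026224) = -103.219°.
λ₂ = -145.124° + -103.219° = -248.343°, normalized to (−180°, 180°] → 111.657°.

latitude 42.394°, longitude 111.657°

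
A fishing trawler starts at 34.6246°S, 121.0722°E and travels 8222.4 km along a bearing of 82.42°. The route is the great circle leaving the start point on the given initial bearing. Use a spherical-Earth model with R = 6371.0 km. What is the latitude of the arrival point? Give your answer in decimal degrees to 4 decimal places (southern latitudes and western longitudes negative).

The arc subtends δ = 8222.4/6371 = 1.290598 rad at the centre.
Start latitude φ₁ = -0.604313 rad; initial bearing θ = 1.438500 rad.
Applying the spherical law of cosines for sides, sin φ₂ = sin φ₁ cos δ + cos φ₁ sin δ cos θ = -0.052818, so φ₂ = -3.0277°.
For the longitude increment, Δλ = atan2( sin θ sin δ cos φ₁, cos δ − sin φ₁ sin φ₂ ) = atan2(0.783890, 0.246535) = 72.5415°.
λ₂ = 121.0722° + 72.5415° = 193.6137°, normalized to (−180°, 180°] → -166.3863°.

latitude -3.0277°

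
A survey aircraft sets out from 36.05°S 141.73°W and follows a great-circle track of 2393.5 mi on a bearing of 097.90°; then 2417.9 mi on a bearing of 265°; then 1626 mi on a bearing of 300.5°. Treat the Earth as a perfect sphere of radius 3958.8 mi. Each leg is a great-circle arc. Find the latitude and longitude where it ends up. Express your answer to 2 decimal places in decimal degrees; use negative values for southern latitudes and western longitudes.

latitude -15.83°, longitude -161.36°

Apply the spherical direct solution leg by leg, carrying full precision between legs.
Leg 1: from (-36.05°, -141.73°), δ = 2393.5/3958.8 = 0.604602 rad, θ = 97.9° → φ = -33.18°, λ = -99.45°.
Leg 2: from (-33.18°, -99.45°), δ = 2417.9/3958.8 = 0.610766 rad, θ = 265° → φ = -29.35°, λ = -140.41°.
Leg 3: from (-29.35°, -140.41°), δ = 1626/3958.8 = 0.410731 rad, θ = 300.5° → φ = -15.83°, λ = -161.36°.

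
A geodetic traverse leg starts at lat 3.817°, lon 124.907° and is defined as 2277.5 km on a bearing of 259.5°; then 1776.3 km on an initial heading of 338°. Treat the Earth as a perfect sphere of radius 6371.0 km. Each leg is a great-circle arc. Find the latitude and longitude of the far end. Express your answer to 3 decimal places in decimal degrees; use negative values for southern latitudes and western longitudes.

latitude 14.712°, longitude 98.664°

Apply the spherical direct solution leg by leg, carrying full precision between legs.
Leg 1: from (3.817°, 124.907°), δ = 2277.5/6371 = 0.357479 rad, θ = 259.5° → φ = -0.072°, λ = 104.783°.
Leg 2: from (-0.072°, 104.783°), δ = 1776.3/6371 = 0.278810 rad, θ = 338° → φ = 14.712°, λ = 98.664°.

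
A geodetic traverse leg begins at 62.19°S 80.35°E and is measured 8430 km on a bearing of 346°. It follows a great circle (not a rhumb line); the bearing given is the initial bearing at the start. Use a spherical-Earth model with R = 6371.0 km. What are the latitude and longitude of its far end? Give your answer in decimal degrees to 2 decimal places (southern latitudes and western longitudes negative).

latitude 12.83°, longitude 66.43°

The arc subtends δ = 8430/6371 = 1.323183 rad at the centre.
Converting: φ₁ = -1.085420 rad, θ = 6.038839 rad.
Applying the spherical law of cosines for sides, sin φ₂ = sin φ₁ cos δ + cos φ₁ sin δ cos θ = 0.222093, so φ₂ = 12.83°.
Then Δλ = atan2(-0.109424, 0.441532) = -0.242933 rad, from sin θ sin δ cos φ₁ over cos δ − sin φ₁ sin φ₂.
λ₂ = 80.35° + -13.92° = 66.43°.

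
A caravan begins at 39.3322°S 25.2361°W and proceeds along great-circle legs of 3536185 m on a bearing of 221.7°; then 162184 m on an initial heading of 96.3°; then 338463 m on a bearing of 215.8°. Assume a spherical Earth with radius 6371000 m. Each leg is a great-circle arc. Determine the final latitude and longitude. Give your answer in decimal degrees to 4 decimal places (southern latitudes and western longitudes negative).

latitude -60.0114°, longitude -66.7646°

Apply the spherical direct solution leg by leg, carrying full precision between legs.
Leg 1: from (-39.3322°, -25.2361°), δ = 3536185/6371000 = 0.555044 rad, θ = 221.7° → φ = -57.4587°, λ = -65.9073°.
Leg 2: from (-57.4587°, -65.9073°), δ = 162184/6371000 = 0.025457 rad, θ = 96.3° → φ = -57.5898°, λ = -63.2017°.
Leg 3: from (-57.5898°, -63.2017°), δ = 338463/6371000 = 0.053126 rad, θ = 215.8° → φ = -60.0114°, λ = -66.7646°.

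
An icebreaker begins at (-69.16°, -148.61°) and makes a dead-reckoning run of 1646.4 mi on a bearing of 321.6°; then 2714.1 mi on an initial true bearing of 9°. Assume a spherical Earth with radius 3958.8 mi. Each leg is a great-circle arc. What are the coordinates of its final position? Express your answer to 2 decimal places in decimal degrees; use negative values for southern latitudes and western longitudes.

Apply the spherical direct solution leg by leg, carrying full precision between legs.
Leg 1: from (-69.16°, -148.61°), δ = 1646.4/3958.8 = 0.415884 rad, θ = 321.6° → φ = -47.93°, λ = -170.60°.
Leg 2: from (-47.93°, -170.60°), δ = 2714.1/3958.8 = 0.685587 rad, θ = 9° → φ = -8.95°, λ = -164.85°.

latitude -8.95°, longitude -164.85°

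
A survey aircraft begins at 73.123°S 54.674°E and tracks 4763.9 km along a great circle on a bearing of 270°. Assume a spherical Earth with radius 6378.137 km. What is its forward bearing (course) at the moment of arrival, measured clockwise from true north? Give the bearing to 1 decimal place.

δ = 4763.9/6378.137 = 0.746911 rad (42.7948°).
With φ₁ = -73.123° = -1.276237 rad and θ = 270° = 4.712389 rad:
sin φ₂ = sin φ₁ cos δ + cos φ₁ sin δ cos θ = (-0.956930)(0.733791) + (0.290318)(0.679375)(-0.000000) = -0.702187
φ₂ = asin(-0.702187) = -0.778464 rad = -44.603°.
Δλ = atan2( sin θ sin δ cos φ₁ , cos δ − sin φ₁ sin φ₂ ) = atan2(-0.197235, 0.061847) = -1.266935 rad = -72.590°.
λ₂ = λ₁ + Δλ = -17.916°.
The forward bearing on arrival equals the back-azimuth from the destination plus 180°.
Back-azimuth from P₂ (-44.6°, -17.9°) to P₁ (-73.1°, 54.7°), with Δλ' = λ₁ − λ₂ = 72.6°: atan2( sin Δλ' cos φ₁ , cos φ₂ sin φ₁ − sin φ₂ cos φ₁ cos Δλ' ) = 155.9°.
Final bearing = (155.9° + 180°) mod 360° = 335.9°.

final bearing 335.9°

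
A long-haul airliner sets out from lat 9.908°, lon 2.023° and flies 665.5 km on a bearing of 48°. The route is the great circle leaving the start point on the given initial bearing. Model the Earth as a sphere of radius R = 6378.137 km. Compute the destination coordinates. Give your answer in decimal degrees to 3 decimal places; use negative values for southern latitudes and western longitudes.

Angular distance δ = d/R = 665.5 / 6378.137 = 0.104341 rad.
Start latitude φ₁ = 0.172927 rad; initial bearing θ = 0.837758 rad.
Destination latitude: φ₂ = arcsin( sin φ₁ cos δ + cos φ₁ sin δ cos θ ) = arcsin(0.239782) = 13.874°.
For the longitude increment, Δλ = atan2( sin θ sin δ cos φ₁, cos δ − sin φ₁ sin φ₂ ) = atan2(0.076245, 0.953303) = 4.573°.
λ₂ = 2.023° + 4.573° = 6.596°.

latitude 13.874°, longitude 6.596°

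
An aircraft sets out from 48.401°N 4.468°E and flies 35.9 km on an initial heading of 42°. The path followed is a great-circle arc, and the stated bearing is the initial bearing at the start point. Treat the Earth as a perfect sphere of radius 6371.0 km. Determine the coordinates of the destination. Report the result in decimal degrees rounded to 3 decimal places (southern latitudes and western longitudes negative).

δ = 35.9/6371 = 0.005635 rad (0.3229°).
Converting: φ₁ = 0.844757 rad, θ = 0.733038 rad.
sin φ₂ = sin φ₁ cos δ + cos φ₁ sin δ cos θ = (0.747810)(0.999984) + (0.663913)(0.005635)(0.743145) = 0.750578
φ₂ = asin(0.750578) = 0.848936 rad = 48.640°.
For the longitude increment, Δλ = atan2( sin θ sin δ cos φ₁, cos δ − sin φ₁ sin φ₂ ) = atan2(0.002503, 0.438695) = 0.327°.
λ₂ = 4.468° + 0.327° = 4.795°.

latitude 48.640°, longitude 4.795°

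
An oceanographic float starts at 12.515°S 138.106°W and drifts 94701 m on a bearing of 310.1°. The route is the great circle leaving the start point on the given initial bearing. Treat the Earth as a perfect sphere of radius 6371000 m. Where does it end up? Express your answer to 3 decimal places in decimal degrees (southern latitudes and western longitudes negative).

δ = 94701/6371000 = 0.014864 rad (0.8517°).
Converting: φ₁ = -0.218428 rad, θ = 5.412266 rad.
Destination latitude: φ₂ = arcsin( sin φ₁ cos δ + cos φ₁ sin δ cos θ ) = arcsin(-0.207325) = -11.966°.
For the longitude increment, Δλ = atan2( sin θ sin δ cos φ₁, cos δ − sin φ₁ sin φ₂ ) = atan2(-0.011100, 0.954963) = -0.666°.
Hence λ₂ = -138.106° + -0.666° = -138.772°.

latitude -11.966°, longitude -138.772°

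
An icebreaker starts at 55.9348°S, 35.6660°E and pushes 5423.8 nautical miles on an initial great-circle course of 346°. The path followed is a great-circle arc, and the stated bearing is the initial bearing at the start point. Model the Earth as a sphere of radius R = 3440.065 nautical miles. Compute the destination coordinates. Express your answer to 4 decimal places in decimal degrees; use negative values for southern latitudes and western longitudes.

Angular distance δ = d/R = 5423.8 / 3440.065 = 1.576656 rad.
Start latitude φ₁ = -0.976246 rad; initial bearing θ = 6.038839 rad.
Applying the spherical law of cosines for sides, sin φ₂ = sin φ₁ cos δ + cos φ₁ sin δ cos θ = 0.548343, so φ₂ = 33.2534°.
For the longitude increment, Δλ = atan2( sin θ sin δ cos φ₁, cos δ − sin φ₁ sin φ₂ ) = atan2(-0.135507, 0.448387) = -16.8153°.
Hence λ₂ = 35.6660° + -16.8153° = 18.8507°.

latitude 33.2534°, longitude 18.8507°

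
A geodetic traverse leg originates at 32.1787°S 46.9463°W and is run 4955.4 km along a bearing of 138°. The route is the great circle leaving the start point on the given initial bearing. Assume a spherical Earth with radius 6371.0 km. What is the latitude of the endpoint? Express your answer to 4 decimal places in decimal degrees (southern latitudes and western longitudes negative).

The arc subtends δ = 4955.4/6371 = 0.777806 rad at the centre.
Start latitude φ₁ = -0.561624 rad; initial bearing θ = 2.408554 rad.
Applying the spherical law of cosines for sides, sin φ₂ = sin φ₁ cos δ + cos φ₁ sin δ cos θ = -0.820801, so φ₂ = -55.1650°.
For the longitude increment, Δλ = atan2( sin θ sin δ cos φ₁, cos δ − sin φ₁ sin φ₂ ) = atan2(0.397415, 0.275328) = 55.2859°.
Hence λ₂ = -46.9463° + 55.2859° = 8.3396°.

latitude -55.1650°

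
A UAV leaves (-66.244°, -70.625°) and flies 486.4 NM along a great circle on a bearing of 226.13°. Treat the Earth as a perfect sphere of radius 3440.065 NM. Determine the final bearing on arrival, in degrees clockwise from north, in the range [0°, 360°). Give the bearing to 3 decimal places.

final bearing 243.088°

Angular distance δ = d/R = 486.4 / 3440.065 = 0.141393 rad.
Start latitude φ₁ = -1.156176 rad; initial bearing θ = 3.946713 rad.
sin φ₂ = sin φ₁ cos δ + cos φ₁ sin δ cos θ = (-0.915269)(0.990021) + (0.402843)(0.140922)(-0.693024) = -0.945478
φ₂ = asin(-0.945478) = -1.239060 rad = -70.993°.
Then Δλ = atan2(-0.040926, 0.124654) = -0.317229 rad, from sin θ sin δ cos φ₁ over cos δ − sin φ₁ sin φ₂.
Hence λ₂ = -70.625° + -18.176° = -88.801°.
The forward bearing on arrival equals the back-azimuth from the destination plus 180°.
Back-azimuth from P₂ (-70.993°, -88.801°) to P₁ (-66.244°, -70.625°), with Δλ' = λ₁ − λ₂ = 18.176°: atan2( sin Δλ' cos φ₁ , cos φ₂ sin φ₁ − sin φ₂ cos φ₁ cos Δλ' ) = 63.088°.
Final bearing = (63.088° + 180°) mod 360° = 243.088°.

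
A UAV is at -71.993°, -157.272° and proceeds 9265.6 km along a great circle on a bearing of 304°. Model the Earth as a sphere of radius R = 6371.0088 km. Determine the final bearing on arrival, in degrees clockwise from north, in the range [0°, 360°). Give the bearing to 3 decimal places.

δ = 9265.6/6371.0088 = 1.454338 rad (83.3274°).
Converting: φ₁ = -1.256515 rad, θ = 5.305801 rad.
sin φ₂ = sin φ₁ cos δ + cos φ₁ sin δ cos θ = (-0.951019)(0.116195) + (0.309133)(0.993226)(0.559193) = 0.061190
φ₂ = asin(0.061190) = 0.061229 rad = 3.508°.
Then Δλ = atan2(-0.254547, 0.174388) = -0.970145 rad, from sin θ sin δ cos φ₁ over cos δ − sin φ₁ sin φ₂.
λ₂ = -157.272° + -55.585° = -212.857°, normalized to (−180°, 180°] → 147.143°.
The forward bearing on arrival equals the back-azimuth from the destination plus 180°.
Back-azimuth from P₂ (3.508°, 147.143°) to P₁ (-71.993°, -157.272°), with Δλ' = λ₁ − λ₂ = -304.415°: atan2( sin Δλ' cos φ₁ , cos φ₂ sin φ₁ − sin φ₂ cos φ₁ cos Δλ' ) = 165.122°.
Final bearing = (165.122° + 180°) mod 360° = 345.122°.

final bearing 345.122°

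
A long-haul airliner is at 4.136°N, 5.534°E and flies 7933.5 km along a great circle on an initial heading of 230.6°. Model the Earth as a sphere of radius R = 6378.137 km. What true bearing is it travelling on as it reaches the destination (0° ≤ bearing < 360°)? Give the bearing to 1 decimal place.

Central angle δ = d/R = 1.243859 rad.
Start latitude φ₁ = 0.072187 rad; initial bearing θ = 4.024729 rad.
Applying the spherical law of cosines for sides, sin φ₂ = sin φ₁ cos δ + cos φ₁ sin δ cos θ = -0.576381, so φ₂ = -35.196°.
Δλ = atan2( sin θ sin δ cos φ₁ , cos δ − sin φ₁ sin φ₂ ) = atan2(-0.729896, 0.362716) = -1.109599 rad = -63.575°.
λ₂ = 5.534° + -63.575° = -58.041°.
The forward bearing on arrival equals the back-azimuth from the destination plus 180°.
Back-azimuth from P₂ (-35.2°, -58.0°) to P₁ (4.1°, 5.5°), with Δλ' = λ₁ − λ₂ = 63.6°: atan2( sin Δλ' cos φ₁ , cos φ₂ sin φ₁ − sin φ₂ cos φ₁ cos Δλ' ) = 70.6°.
Final bearing = (70.6° + 180°) mod 360° = 250.6°.

final bearing 250.6°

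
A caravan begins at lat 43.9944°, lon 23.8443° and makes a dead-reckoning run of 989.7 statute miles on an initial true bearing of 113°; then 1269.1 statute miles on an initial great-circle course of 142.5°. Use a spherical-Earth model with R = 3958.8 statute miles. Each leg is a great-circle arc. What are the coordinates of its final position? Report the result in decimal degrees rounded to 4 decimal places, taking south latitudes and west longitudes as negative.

latitude 21.9230°, longitude 52.3728°

Apply the spherical direct solution leg by leg, carrying full precision between legs.
Leg 1: from (43.9944°, 23.8443°), δ = 989.7/3958.8 = 0.250000 rad, θ = 113° → φ = 37.1175°, λ = 40.4389°.
Leg 2: from (37.1175°, 40.4389°), δ = 1269.1/3958.8 = 0.320577 rad, θ = 142.5° → φ = 21.9230°, λ = 52.3728°.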